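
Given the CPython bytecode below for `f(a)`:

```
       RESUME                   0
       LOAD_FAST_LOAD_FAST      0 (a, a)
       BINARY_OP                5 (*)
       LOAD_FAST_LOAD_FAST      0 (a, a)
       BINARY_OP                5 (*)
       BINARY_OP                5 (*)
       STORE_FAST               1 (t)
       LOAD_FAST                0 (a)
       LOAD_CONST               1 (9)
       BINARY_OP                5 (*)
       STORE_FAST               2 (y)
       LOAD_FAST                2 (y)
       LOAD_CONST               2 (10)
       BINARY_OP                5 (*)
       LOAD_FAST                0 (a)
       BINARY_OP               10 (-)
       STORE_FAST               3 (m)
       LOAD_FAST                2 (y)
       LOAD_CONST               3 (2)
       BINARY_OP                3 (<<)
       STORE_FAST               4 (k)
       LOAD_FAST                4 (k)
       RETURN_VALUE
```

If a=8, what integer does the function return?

288

LOAD_FAST_LOAD_FAST a,a → push 8,8. Stack: [8, 8]
BINARY_OP * → 8 * 8 = 64. Stack: [64]
LOAD_FAST_LOAD_FAST a,a → push 8,8. Stack: [64, 8, 8]
BINARY_OP * → 8 * 8 = 64. Stack: [64, 64]
BINARY_OP * → 64 * 64 = 4096. Stack: [4096]
STORE_FAST t → t=4096. Stack: []
LOAD_FAST a → push 8. Stack: [8]
LOAD_CONST → push 9. Stack: [8, 9]
BINARY_OP * → 8 * 9 = 72. Stack: [72]
STORE_FAST y → y=72. Stack: []
LOAD_FAST y → push 72. Stack: [72]
LOAD_CONST → push 10. Stack: [72, 10]
BINARY_OP * → 72 * 10 = 720. Stack: [720]
LOAD_FAST a → push 8. Stack: [720, 8]
BINARY_OP - → 720 - 8 = 712. Stack: [712]
STORE_FAST m → m=712. Stack: []
LOAD_FAST y → push 72. Stack: [72]
LOAD_CONST → push 2. Stack: [72, 2]
BINARY_OP << → 72 << 2 = 288. Stack: [288]
STORE_FAST k → k=288. Stack: []
LOAD_FAST k → push 288. Stack: [288]
RETURN_VALUE → return 288.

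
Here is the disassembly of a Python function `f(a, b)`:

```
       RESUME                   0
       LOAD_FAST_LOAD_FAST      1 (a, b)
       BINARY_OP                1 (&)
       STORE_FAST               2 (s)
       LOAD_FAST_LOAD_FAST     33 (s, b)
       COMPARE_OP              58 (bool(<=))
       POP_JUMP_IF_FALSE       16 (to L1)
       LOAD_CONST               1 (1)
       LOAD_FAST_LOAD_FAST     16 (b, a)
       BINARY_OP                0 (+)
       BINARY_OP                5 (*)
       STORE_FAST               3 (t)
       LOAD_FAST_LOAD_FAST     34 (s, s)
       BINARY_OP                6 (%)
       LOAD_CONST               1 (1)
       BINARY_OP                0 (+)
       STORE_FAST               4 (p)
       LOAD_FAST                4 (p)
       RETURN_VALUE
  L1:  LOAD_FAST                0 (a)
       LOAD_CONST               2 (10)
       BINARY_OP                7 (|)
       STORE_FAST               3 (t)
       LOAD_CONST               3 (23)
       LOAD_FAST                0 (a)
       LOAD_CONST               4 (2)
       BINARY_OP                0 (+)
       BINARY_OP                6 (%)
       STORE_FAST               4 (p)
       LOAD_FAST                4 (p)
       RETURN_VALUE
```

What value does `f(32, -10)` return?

LOAD_FAST_LOAD_FAST a,b → push 32,-10. Stack: [32, -10]
BINARY_OP & → 32 & -10 = 32. Stack: [32]
STORE_FAST s → s=32. Stack: []
LOAD_FAST_LOAD_FAST s,b → push 32,-10. Stack: [32, -10]
COMPARE_OP bool(<=) → 32 vs -10 = False. Stack: [False]
POP_JUMP_IF_FALSE → pop False; jump. Stack: []
LOAD_FAST a → push 32. Stack: [32]
LOAD_CONST → push 10. Stack: [32, 10]
BINARY_OP | → 32 | 10 = 42. Stack: [42]
STORE_FAST t → t=42. Stack: []
LOAD_CONST → push 23. Stack: [23]
LOAD_FAST a → push 32. Stack: [23, 32]
LOAD_CONST → push 2. Stack: [23, 32, 2]
BINARY_OP + → 32 + 2 = 34. Stack: [23, 34]
BINARY_OP % → 23 % 34 = 23. Stack: [23]
STORE_FAST p → p=23. Stack: []
LOAD_FAST p → push 23. Stack: [23]
RETURN_VALUE → return 23.

23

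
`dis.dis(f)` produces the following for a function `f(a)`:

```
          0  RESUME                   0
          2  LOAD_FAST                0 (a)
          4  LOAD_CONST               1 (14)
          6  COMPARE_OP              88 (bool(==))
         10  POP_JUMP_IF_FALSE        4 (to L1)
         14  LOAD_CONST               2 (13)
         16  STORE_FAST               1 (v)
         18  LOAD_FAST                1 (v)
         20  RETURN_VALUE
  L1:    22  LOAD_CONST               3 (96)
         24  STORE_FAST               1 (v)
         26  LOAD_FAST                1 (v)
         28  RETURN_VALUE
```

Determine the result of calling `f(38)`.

LOAD_FAST a → push 38. Stack: [38]
LOAD_CONST → push 14. Stack: [38, 14]
COMPARE_OP bool(==) → 38 vs 14 = False. Stack: [False]
POP_JUMP_IF_FALSE → pop False; jump. Stack: []
LOAD_CONST → push 96. Stack: [96]
STORE_FAST v → v=96. Stack: []
LOAD_FAST v → push 96. Stack: [96]
RETURN_VALUE → return 96.

96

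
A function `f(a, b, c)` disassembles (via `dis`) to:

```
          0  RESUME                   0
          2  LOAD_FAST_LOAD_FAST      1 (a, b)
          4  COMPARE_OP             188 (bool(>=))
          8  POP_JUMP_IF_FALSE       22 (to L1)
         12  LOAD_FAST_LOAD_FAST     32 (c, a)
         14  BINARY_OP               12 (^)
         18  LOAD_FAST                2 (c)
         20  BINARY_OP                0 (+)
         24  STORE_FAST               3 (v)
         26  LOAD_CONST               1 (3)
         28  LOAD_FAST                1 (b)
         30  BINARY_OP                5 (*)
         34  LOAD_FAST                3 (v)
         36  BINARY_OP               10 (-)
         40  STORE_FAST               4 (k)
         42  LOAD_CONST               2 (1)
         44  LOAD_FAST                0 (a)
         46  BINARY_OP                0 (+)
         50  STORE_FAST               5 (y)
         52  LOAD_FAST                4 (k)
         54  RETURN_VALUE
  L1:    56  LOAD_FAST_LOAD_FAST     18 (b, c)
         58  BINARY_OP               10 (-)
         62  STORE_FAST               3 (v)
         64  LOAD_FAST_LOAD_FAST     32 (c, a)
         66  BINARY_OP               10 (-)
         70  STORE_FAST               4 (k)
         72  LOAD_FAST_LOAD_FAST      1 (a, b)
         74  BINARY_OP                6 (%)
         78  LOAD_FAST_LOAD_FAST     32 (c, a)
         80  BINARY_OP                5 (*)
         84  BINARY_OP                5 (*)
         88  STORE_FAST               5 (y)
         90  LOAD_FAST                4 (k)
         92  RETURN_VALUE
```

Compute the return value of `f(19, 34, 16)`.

LOAD_FAST_LOAD_FAST a,b → push 19,34. Stack: [19, 34]
COMPARE_OP bool(>=) → 19 vs 34 = False. Stack: [False]
POP_JUMP_IF_FALSE → pop False; jump. Stack: []
LOAD_FAST_LOAD_FAST b,c → push 34,16. Stack: [34, 16]
BINARY_OP - → 34 - 16 = 18. Stack: [18]
STORE_FAST v → v=18. Stack: []
LOAD_FAST_LOAD_FAST c,a → push 16,19. Stack: [16, 19]
BINARY_OP - → 16 - 19 = -3. Stack: [-3]
STORE_FAST k → k=-3. Stack: []
LOAD_FAST_LOAD_FAST a,b → push 19,34. Stack: [19, 34]
BINARY_OP % → 19 % 34 = 19. Stack: [19]
LOAD_FAST_LOAD_FAST c,a → push 16,19. Stack: [19, 16, 19]
BINARY_OP * → 16 * 19 = 304. Stack: [19, 304]
BINARY_OP * → 19 * 304 = 5776. Stack: [5776]
STORE_FAST y → y=5776. Stack: []
LOAD_FAST k → push -3. Stack: [-3]
RETURN_VALUE → return -3.

-3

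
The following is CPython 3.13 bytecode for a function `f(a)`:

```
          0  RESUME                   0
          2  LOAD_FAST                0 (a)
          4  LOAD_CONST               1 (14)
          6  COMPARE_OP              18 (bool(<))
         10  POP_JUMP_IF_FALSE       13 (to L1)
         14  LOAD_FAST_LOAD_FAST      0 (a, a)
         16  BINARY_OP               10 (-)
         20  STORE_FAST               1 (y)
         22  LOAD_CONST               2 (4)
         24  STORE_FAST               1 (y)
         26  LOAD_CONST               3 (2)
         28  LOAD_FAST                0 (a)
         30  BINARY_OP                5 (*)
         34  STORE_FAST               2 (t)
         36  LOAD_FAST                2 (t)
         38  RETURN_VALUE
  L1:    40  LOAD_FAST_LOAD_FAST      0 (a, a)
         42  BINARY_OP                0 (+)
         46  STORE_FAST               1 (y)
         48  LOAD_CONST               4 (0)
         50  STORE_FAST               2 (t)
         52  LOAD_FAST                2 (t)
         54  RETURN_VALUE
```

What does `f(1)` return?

LOAD_FAST a → push 1. Stack: [1]
LOAD_CONST → push 14. Stack: [1, 14]
COMPARE_OP bool(<) → 1 vs 14 = True. Stack: [True]
POP_JUMP_IF_FALSE → pop True; no jump. Stack: []
LOAD_FAST_LOAD_FAST a,a → push 1,1. Stack: [1, 1]
BINARY_OP - → 1 - 1 = 0. Stack: [0]
STORE_FAST y → y=0. Stack: []
LOAD_CONST → push 4. Stack: [4]
STORE_FAST y → y=4. Stack: []
LOAD_CONST → push 2. Stack: [2]
LOAD_FAST a → push 1. Stack: [2, 1]
BINARY_OP * → 2 * 1 = 2. Stack: [2]
STORE_FAST t → t=2. Stack: []
LOAD_FAST t → push 2. Stack: [2]
RETURN_VALUE → return 2.

2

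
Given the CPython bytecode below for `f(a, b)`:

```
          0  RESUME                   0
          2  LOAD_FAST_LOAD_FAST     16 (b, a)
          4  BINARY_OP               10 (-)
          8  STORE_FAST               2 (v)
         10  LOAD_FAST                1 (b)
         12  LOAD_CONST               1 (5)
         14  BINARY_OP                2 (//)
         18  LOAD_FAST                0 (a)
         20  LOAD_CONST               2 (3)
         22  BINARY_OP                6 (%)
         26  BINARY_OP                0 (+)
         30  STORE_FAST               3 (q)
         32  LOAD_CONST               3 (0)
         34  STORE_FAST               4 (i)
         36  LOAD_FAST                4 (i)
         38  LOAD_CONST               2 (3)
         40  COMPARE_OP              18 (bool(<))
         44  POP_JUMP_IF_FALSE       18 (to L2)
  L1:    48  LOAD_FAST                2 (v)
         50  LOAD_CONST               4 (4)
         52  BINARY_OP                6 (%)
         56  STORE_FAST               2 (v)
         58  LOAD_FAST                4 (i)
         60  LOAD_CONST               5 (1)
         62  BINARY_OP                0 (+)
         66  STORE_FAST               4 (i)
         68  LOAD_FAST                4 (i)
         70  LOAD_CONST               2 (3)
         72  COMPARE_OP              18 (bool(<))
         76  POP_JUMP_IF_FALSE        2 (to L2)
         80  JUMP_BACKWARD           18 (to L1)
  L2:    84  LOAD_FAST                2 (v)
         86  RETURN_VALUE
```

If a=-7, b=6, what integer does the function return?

LOAD_FAST_LOAD_FAST b,a → push 6,-7. Stack: [6, -7]
BINARY_OP - → 6 - -7 = 13. Stack: [13]
STORE_FAST v → v=13. Stack: []
LOAD_FAST b → push 6. Stack: [6]
LOAD_CONST → push 5. Stack: [6, 5]
BINARY_OP // → 6 // 5 = 1. Stack: [1]
LOAD_FAST a → push -7. Stack: [1, -7]
LOAD_CONST → push 3. Stack: [1, -7, 3]
BINARY_OP % → -7 % 3 = 2. Stack: [1, 2]
BINARY_OP + → 1 + 2 = 3. Stack: [3]
STORE_FAST q → q=3. Stack: []
LOAD_CONST → push 0. Stack: [0]
STORE_FAST i → i=0. Stack: []
LOAD_FAST i → push 0. Stack: [0]
LOAD_CONST → push 3. Stack: [0, 3]
COMPARE_OP bool(<) → 0 vs 3 = True. Stack: [True]
POP_JUMP_IF_FALSE → pop True; no jump. Stack: []
LOAD_FAST v → push 13. Stack: [13]
LOAD_CONST → push 4. Stack: [13, 4]
BINARY_OP % → 13 % 4 = 1. Stack: [1]
STORE_FAST v → v=1. Stack: []
LOAD_FAST i → push 0. Stack: [0]
LOAD_CONST → push 1. Stack: [0, 1]
BINARY_OP + → 0 + 1 = 1. Stack: [1]
STORE_FAST i → i=1. Stack: []
LOAD_FAST i → push 1. Stack: [1]
LOAD_CONST → push 3. Stack: [1, 3]
COMPARE_OP bool(<) → 1 vs 3 = True. Stack: [True]
POP_JUMP_IF_FALSE → pop True; no jump. Stack: []
LOAD_FAST v → push 1. Stack: [1]
LOAD_CONST → push 4. Stack: [1, 4]
BINARY_OP % → 1 % 4 = 1. Stack: [1]
STORE_FAST v → v=1. Stack: []
LOAD_FAST i → push 1. Stack: [1]
LOAD_CONST → push 1. Stack: [1, 1]
BINARY_OP + → 1 + 1 = 2. Stack: [2]
STORE_FAST i → i=2. Stack: []
LOAD_FAST i → push 2. Stack: [2]
LOAD_CONST → push 3. Stack: [2, 3]
COMPARE_OP bool(<) → 2 vs 3 = True. Stack: [True]
POP_JUMP_IF_FALSE → pop True; no jump. Stack: []
LOAD_FAST v → push 1. Stack: [1]
LOAD_CONST → push 4. Stack: [1, 4]
BINARY_OP % → 1 % 4 = 1. Stack: [1]
STORE_FAST v → v=1. Stack: []
LOAD_FAST i → push 2. Stack: [2]
LOAD_CONST → push 1. Stack: [2, 1]
BINARY_OP + → 2 + 1 = 3. Stack: [3]
STORE_FAST i → i=3. Stack: []
LOAD_FAST i → push 3. Stack: [3]
LOAD_CONST → push 3. Stack: [3, 3]
COMPARE_OP bool(<) → 3 vs 3 = False. Stack: [False]
POP_JUMP_IF_FALSE → pop False; jump. Stack: []
LOAD_FAST v → push 1. Stack: [1]
RETURN_VALUE → return 1.

1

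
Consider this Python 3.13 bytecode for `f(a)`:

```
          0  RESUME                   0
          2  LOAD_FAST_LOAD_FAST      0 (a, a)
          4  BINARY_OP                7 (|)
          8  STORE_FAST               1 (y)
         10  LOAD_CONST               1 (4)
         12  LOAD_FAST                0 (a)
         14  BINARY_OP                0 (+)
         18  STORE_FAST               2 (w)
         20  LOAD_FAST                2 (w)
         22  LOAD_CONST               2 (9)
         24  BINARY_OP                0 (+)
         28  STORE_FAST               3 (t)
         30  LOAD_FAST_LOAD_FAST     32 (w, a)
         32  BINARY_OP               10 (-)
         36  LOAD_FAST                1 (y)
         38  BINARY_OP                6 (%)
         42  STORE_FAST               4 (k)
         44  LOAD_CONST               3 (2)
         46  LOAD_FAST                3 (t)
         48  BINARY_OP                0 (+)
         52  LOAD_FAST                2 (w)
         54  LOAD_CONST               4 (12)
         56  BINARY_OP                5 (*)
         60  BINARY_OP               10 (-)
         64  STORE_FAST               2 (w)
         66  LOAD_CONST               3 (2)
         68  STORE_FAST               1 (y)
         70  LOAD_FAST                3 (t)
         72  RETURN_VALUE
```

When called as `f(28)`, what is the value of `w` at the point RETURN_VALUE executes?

LOAD_FAST_LOAD_FAST a,a → push 28,28. Stack: [28, 28]
BINARY_OP | → 28 | 28 = 28. Stack: [28]
STORE_FAST y → y=28. Stack: []
LOAD_CONST → push 4. Stack: [4]
LOAD_FAST a → push 28. Stack: [4, 28]
BINARY_OP + → 4 + 28 = 32. Stack: [32]
STORE_FAST w → w=32. Stack: []
LOAD_FAST w → push 32. Stack: [32]
LOAD_CONST → push 9. Stack: [32, 9]
BINARY_OP + → 32 + 9 = 41. Stack: [41]
STORE_FAST t → t=41. Stack: []
LOAD_FAST_LOAD_FAST w,a → push 32,28. Stack: [32, 28]
BINARY_OP - → 32 - 28 = 4. Stack: [4]
LOAD_FAST y → push 28. Stack: [4, 28]
BINARY_OP % → 4 % 28 = 4. Stack: [4]
STORE_FAST k → k=4. Stack: []
LOAD_CONST → push 2. Stack: [2]
LOAD_FAST t → push 41. Stack: [2, 41]
BINARY_OP + → 2 + 41 = 43. Stack: [43]
LOAD_FAST w → push 32. Stack: [43, 32]
LOAD_CONST → push 12. Stack: [43, 32, 12]
BINARY_OP * → 32 * 12 = 384. Stack: [43, 384]
BINARY_OP - → 43 - 384 = -341. Stack: [-341]
STORE_FAST w → w=-341. Stack: []
LOAD_CONST → push 2. Stack: [2]
STORE_FAST y → y=2. Stack: []
LOAD_FAST t → push 41. Stack: [41]
RETURN_VALUE → return 41.

-341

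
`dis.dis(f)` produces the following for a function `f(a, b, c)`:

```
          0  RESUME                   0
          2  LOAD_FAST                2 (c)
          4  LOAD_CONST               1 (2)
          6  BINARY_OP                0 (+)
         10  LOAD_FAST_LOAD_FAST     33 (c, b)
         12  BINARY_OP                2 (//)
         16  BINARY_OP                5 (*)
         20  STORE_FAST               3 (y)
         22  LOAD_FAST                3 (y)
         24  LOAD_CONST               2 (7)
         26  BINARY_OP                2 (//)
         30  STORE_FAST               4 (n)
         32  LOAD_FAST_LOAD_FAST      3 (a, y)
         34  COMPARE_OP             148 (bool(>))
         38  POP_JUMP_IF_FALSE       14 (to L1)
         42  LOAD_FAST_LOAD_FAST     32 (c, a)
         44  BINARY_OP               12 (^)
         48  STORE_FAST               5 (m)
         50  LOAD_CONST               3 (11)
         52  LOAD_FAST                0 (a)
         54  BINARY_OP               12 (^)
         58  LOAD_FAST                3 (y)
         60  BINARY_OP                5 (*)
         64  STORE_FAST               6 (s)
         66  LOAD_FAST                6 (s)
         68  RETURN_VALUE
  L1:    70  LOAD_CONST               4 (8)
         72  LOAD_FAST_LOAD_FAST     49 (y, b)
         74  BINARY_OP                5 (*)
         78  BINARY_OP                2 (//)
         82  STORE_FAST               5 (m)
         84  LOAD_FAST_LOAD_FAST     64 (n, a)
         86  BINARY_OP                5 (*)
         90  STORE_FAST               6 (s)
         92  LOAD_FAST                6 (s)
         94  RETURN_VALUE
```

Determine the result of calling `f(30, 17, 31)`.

LOAD_FAST c → push 31. Stack: [31]
LOAD_CONST → push 2. Stack: [31, 2]
BINARY_OP + → 31 + 2 = 33. Stack: [33]
LOAD_FAST_LOAD_FAST c,b → push 31,17. Stack: [33, 31, 17]
BINARY_OP // → 31 // 17 = 1. Stack: [33, 1]
BINARY_OP * → 33 * 1 = 33. Stack: [33]
STORE_FAST y → y=33. Stack: []
LOAD_FAST y → push 33. Stack: [33]
LOAD_CONST → push 7. Stack: [33, 7]
BINARY_OP // → 33 // 7 = 4. Stack: [4]
STORE_FAST n → n=4. Stack: []
LOAD_FAST_LOAD_FAST a,y → push 30,33. Stack: [30, 33]
COMPARE_OP bool(>) → 30 vs 33 = False. Stack: [False]
POP_JUMP_IF_FALSE → pop False; jump. Stack: []
LOAD_CONST → push 8. Stack: [8]
LOAD_FAST_LOAD_FAST y,b → push 33,17. Stack: [8, 33, 17]
BINARY_OP * → 33 * 17 = 561. Stack: [8, 561]
BINARY_OP // → 8 // 561 = 0. Stack: [0]
STORE_FAST m → m=0. Stack: []
LOAD_FAST_LOAD_FAST n,a → push 4,30. Stack: [4, 30]
BINARY_OP * → 4 * 30 = 120. Stack: [120]
STORE_FAST s → s=120. Stack: []
LOAD_FAST s → push 120. Stack: [120]
RETURN_VALUE → return 120.

120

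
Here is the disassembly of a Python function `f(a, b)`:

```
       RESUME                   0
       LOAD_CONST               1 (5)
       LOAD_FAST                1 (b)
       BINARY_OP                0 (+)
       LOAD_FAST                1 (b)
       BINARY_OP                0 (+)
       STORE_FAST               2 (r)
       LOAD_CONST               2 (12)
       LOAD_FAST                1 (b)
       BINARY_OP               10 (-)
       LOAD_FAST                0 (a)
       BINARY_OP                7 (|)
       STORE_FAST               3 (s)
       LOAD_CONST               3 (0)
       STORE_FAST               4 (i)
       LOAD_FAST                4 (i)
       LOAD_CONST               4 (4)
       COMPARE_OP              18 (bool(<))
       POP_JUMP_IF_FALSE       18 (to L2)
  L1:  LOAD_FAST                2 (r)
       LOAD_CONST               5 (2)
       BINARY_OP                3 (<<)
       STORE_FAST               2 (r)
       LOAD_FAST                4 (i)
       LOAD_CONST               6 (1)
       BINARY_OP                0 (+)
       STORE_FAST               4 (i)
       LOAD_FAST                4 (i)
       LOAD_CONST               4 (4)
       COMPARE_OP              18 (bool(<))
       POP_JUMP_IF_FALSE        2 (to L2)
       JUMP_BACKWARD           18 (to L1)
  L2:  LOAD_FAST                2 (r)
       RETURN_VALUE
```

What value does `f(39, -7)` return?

LOAD_CONST → push 5
LOAD_FAST b → push -7
BINARY_OP + → 5 + -7 = -2
LOAD_FAST b → push -7
BINARY_OP + → -2 + -7 = -9
STORE_FAST r → r=-9
LOAD_CONST → push 12
LOAD_FAST b → push -7
BINARY_OP - → 12 - -7 = 19
LOAD_FAST a → push 39
BINARY_OP | → 19 | 39 = 55
STORE_FAST s → s=55
LOAD_CONST → push 0
STORE_FAST i → i=0
LOAD_FAST i → push 0
LOAD_CONST → push 4
COMPARE_OP bool(<) → 0 vs 4 = True
POP_JUMP_IF_FALSE → pop True; no jump
LOAD_FAST r → push -9
LOAD_CONST → push 2
BINARY_OP << → -9 << 2 = -36
STORE_FAST r → r=-36
LOAD_FAST i → push 0
LOAD_CONST → push 1
BINARY_OP + → 0 + 1 = 1
STORE_FAST i → i=1
LOAD_FAST i → push 1
LOAD_CONST → push 4
COMPARE_OP bool(<) → 1 vs 4 = True
POP_JUMP_IF_FALSE → pop True; no jump
LOAD_FAST r → push -36
LOAD_CONST → push 2
BINARY_OP << → -36 << 2 = -144
STORE_FAST r → r=-144
LOAD_FAST i → push 1
LOAD_CONST → push 1
BINARY_OP + → 1 + 1 = 2
STORE_FAST i → i=2
LOAD_FAST i → push 2
LOAD_CONST → push 4
COMPARE_OP bool(<) → 2 vs 4 = True
POP_JUMP_IF_FALSE → pop True; no jump
LOAD_FAST r → push -144
LOAD_CONST → push 2
BINARY_OP << → -144 << 2 = -576
STORE_FAST r → r=-576
LOAD_FAST i → push 2
LOAD_CONST → push 1
BINARY_OP + → 2 + 1 = 3
STORE_FAST i → i=3
LOAD_FAST i → push 3
LOAD_CONST → push 4
COMPARE_OP bool(<) → 3 vs 4 = True
POP_JUMP_IF_FALSE → pop True; no jump
LOAD_FAST r → push -576
LOAD_CONST → push 2
BINARY_OP << → -576 << 2 = -2304
STORE_FAST r → r=-2304
LOAD_FAST i → push 3
LOAD_CONST → push 1
BINARY_OP + → 3 + 1 = 4
STORE_FAST i → i=4
LOAD_FAST i → push 4
LOAD_CONST → push 4
COMPARE_OP bool(<) → 4 vs 4 = False
POP_JUMP_IF_FALSE → pop False; jump
LOAD_FAST r → push -2304
RETURN_VALUE → return -2304.

-2304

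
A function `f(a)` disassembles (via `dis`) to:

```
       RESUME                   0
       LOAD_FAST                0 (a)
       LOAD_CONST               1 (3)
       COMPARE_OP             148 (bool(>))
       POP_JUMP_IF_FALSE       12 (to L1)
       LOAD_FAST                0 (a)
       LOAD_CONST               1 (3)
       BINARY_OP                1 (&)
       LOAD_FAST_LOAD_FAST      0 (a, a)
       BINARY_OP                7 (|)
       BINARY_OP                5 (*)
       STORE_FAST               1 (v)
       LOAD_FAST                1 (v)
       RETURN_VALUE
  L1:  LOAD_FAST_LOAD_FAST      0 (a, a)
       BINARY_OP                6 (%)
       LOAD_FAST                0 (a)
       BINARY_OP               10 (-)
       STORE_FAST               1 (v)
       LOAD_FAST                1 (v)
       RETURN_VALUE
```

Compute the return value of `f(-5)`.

5

LOAD_FAST a → push -5. Stack: [-5]
LOAD_CONST → push 3. Stack: [-5, 3]
COMPARE_OP bool(>) → -5 vs 3 = False. Stack: [False]
POP_JUMP_IF_FALSE → pop False; jump. Stack: []
LOAD_FAST_LOAD_FAST a,a → push -5,-5. Stack: [-5, -5]
BINARY_OP % → -5 % -5 = 0. Stack: [0]
LOAD_FAST a → push -5. Stack: [0, -5]
BINARY_OP - → 0 - -5 = 5. Stack: [5]
STORE_FAST v → v=5. Stack: []
LOAD_FAST v → push 5. Stack: [5]
RETURN_VALUE → return 5.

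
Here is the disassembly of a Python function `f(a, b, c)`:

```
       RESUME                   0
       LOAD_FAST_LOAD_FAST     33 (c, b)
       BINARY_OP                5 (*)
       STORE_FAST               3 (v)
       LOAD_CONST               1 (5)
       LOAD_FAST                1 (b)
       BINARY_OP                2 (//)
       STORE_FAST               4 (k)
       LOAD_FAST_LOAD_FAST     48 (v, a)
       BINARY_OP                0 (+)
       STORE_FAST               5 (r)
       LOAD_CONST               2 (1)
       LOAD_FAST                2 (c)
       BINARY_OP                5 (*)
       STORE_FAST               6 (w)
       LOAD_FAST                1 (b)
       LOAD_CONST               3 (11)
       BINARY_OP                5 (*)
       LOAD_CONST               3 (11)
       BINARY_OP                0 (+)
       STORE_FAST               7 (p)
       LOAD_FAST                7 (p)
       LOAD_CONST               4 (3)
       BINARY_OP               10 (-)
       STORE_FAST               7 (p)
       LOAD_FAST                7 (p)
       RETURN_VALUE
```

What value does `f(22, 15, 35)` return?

173

LOAD_FAST_LOAD_FAST c,b → push 35,15. Stack: [35, 15]
BINARY_OP * → 35 * 15 = 525. Stack: [525]
STORE_FAST v → v=525. Stack: []
LOAD_CONST → push 5. Stack: [5]
LOAD_FAST b → push 15. Stack: [5, 15]
BINARY_OP // → 5 // 15 = 0. Stack: [0]
STORE_FAST k → k=0. Stack: []
LOAD_FAST_LOAD_FAST v,a → push 525,22. Stack: [525, 22]
BINARY_OP + → 525 + 22 = 547. Stack: [547]
STORE_FAST r → r=547. Stack: []
LOAD_CONST → push 1. Stack: [1]
LOAD_FAST c → push 35. Stack: [1, 35]
BINARY_OP * → 1 * 35 = 35. Stack: [35]
STORE_FAST w → w=35. Stack: []
LOAD_FAST b → push 15. Stack: [15]
LOAD_CONST → push 11. Stack: [15, 11]
BINARY_OP * → 15 * 11 = 165. Stack: [165]
LOAD_CONST → push 11. Stack: [165, 11]
BINARY_OP + → 165 + 11 = 176. Stack: [176]
STORE_FAST p → p=176. Stack: []
LOAD_FAST p → push 176. Stack: [176]
LOAD_CONST → push 3. Stack: [176, 3]
BINARY_OP - → 176 - 3 = 173. Stack: [173]
STORE_FAST p → p=173. Stack: []
LOAD_FAST p → push 173. Stack: [173]
RETURN_VALUE → return 173.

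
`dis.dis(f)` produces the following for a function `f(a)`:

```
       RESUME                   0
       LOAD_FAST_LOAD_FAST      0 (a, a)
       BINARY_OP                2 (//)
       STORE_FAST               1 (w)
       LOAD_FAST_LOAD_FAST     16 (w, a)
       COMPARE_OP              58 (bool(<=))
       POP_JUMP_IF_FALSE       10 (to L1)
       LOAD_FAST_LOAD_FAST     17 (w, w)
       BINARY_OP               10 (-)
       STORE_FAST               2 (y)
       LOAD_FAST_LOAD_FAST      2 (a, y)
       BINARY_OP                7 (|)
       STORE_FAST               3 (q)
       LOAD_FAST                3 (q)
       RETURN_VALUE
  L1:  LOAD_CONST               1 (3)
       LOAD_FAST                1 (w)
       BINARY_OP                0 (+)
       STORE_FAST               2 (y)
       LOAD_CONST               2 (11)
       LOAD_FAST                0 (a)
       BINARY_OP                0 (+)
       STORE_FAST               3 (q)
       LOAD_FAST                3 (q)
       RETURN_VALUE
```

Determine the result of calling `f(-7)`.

4

LOAD_FAST_LOAD_FAST a,a → push -7,-7. Stack: [-7, -7]
BINARY_OP // → -7 // -7 = 1. Stack: [1]
STORE_FAST w → w=1. Stack: []
LOAD_FAST_LOAD_FAST w,a → push 1,-7. Stack: [1, -7]
COMPARE_OP bool(<=) → 1 vs -7 = False. Stack: [False]
POP_JUMP_IF_FALSE → pop False; jump. Stack: []
LOAD_CONST → push 3. Stack: [3]
LOAD_FAST w → push 1. Stack: [3, 1]
BINARY_OP + → 3 + 1 = 4. Stack: [4]
STORE_FAST y → y=4. Stack: []
LOAD_CONST → push 11. Stack: [11]
LOAD_FAST a → push -7. Stack: [11, -7]
BINARY_OP + → 11 + -7 = 4. Stack: [4]
STORE_FAST q → q=4. Stack: []
LOAD_FAST q → push 4. Stack: [4]
RETURN_VALUE → return 4.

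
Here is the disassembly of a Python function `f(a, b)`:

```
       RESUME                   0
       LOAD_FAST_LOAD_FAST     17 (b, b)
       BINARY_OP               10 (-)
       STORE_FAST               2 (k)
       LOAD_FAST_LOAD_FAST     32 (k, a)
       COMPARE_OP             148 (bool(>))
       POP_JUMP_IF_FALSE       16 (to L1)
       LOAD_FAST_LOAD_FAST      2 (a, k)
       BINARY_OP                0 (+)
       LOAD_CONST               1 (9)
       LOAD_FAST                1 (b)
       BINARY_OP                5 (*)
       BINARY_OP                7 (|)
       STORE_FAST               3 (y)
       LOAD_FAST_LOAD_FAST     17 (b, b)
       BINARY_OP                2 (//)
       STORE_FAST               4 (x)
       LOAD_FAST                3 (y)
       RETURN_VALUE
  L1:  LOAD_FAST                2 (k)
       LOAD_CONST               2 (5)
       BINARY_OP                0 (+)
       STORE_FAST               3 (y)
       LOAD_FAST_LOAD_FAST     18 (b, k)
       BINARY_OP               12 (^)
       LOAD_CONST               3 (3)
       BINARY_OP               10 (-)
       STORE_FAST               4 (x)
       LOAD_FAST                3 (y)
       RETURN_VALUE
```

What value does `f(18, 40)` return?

LOAD_FAST_LOAD_FAST b,b → push 40,40. Stack: [40, 40]
BINARY_OP - → 40 - 40 = 0. Stack: [0]
STORE_FAST k → k=0. Stack: []
LOAD_FAST_LOAD_FAST k,a → push 0,18. Stack: [0, 18]
COMPARE_OP bool(>) → 0 vs 18 = False. Stack: [False]
POP_JUMP_IF_FALSE → pop False; jump. Stack: []
LOAD_FAST k → push 0. Stack: [0]
LOAD_CONST → push 5. Stack: [0, 5]
BINARY_OP + → 0 + 5 = 5. Stack: [5]
STORE_FAST y → y=5. Stack: []
LOAD_FAST_LOAD_FAST b,k → push 40,0. Stack: [40, 0]
BINARY_OP ^ → 40 ^ 0 = 40. Stack: [40]
LOAD_CONST → push 3. Stack: [40, 3]
BINARY_OP - → 40 - 3 = 37. Stack: [37]
STORE_FAST x → x=37. Stack: []
LOAD_FAST y → push 5. Stack: [5]
RETURN_VALUE → return 5.

5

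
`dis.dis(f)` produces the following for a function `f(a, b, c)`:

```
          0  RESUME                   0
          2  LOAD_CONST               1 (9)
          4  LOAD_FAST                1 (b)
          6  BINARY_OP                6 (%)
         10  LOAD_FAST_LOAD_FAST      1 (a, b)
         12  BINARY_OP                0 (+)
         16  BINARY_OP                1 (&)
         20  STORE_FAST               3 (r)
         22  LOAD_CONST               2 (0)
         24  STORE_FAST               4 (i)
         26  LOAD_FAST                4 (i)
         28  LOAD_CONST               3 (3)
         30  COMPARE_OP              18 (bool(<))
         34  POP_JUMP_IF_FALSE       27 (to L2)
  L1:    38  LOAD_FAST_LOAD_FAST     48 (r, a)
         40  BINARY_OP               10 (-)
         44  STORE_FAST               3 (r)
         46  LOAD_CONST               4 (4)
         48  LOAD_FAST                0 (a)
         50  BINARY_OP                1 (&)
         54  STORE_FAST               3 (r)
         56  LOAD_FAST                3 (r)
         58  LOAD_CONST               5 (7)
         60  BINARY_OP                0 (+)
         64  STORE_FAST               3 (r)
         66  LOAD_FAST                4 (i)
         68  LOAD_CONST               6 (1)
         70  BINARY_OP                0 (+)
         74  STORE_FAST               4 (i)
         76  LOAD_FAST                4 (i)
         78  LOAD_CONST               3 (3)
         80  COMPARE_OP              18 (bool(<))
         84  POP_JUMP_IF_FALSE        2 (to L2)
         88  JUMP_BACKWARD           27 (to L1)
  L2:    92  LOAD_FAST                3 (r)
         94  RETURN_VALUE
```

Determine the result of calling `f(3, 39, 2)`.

7

LOAD_CONST → push 9
LOAD_FAST b → push 39
BINARY_OP % → 9 % 39 = 9
LOAD_FAST_LOAD_FAST a,b → push 3,39
BINARY_OP + → 3 + 39 = 42
BINARY_OP & → 9 & 42 = 8
STORE_FAST r → r=8
LOAD_CONST → push 0
STORE_FAST i → i=0
LOAD_FAST i → push 0
LOAD_CONST → push 3
COMPARE_OP bool(<) → 0 vs 3 = True
POP_JUMP_IF_FALSE → pop True; no jump
LOAD_FAST_LOAD_FAST r,a → push 8,3
BINARY_OP - → 8 - 3 = 5
STORE_FAST r → r=5
LOAD_CONST → push 4
LOAD_FAST a → push 3
BINARY_OP & → 4 & 3 = 0
STORE_FAST r → r=0
LOAD_FAST r → push 0
LOAD_CONST → push 7
BINARY_OP + → 0 + 7 = 7
STORE_FAST r → r=7
LOAD_FAST i → push 0
LOAD_CONST → push 1
BINARY_OP + → 0 + 1 = 1
STORE_FAST i → i=1
LOAD_FAST i → push 1
LOAD_CONST → push 3
COMPARE_OP bool(<) → 1 vs 3 = True
POP_JUMP_IF_FALSE → pop True; no jump
LOAD_FAST_LOAD_FAST r,a → push 7,3
BINARY_OP - → 7 - 3 = 4
STORE_FAST r → r=4
LOAD_CONST → push 4
LOAD_FAST a → push 3
BINARY_OP & → 4 & 3 = 0
STORE_FAST r → r=0
LOAD_FAST r → push 0
LOAD_CONST → push 7
BINARY_OP + → 0 + 7 = 7
STORE_FAST r → r=7
LOAD_FAST i → push 1
LOAD_CONST → push 1
BINARY_OP + → 1 + 1 = 2
STORE_FAST i → i=2
LOAD_FAST i → push 2
LOAD_CONST → push 3
COMPARE_OP bool(<) → 2 vs 3 = True
POP_JUMP_IF_FALSE → pop True; no jump
LOAD_FAST_LOAD_FAST r,a → push 7,3
BINARY_OP - → 7 - 3 = 4
STORE_FAST r → r=4
LOAD_CONST → push 4
LOAD_FAST a → push 3
BINARY_OP & → 4 & 3 = 0
STORE_FAST r → r=0
LOAD_FAST r → push 0
LOAD_CONST → push 7
BINARY_OP + → 0 + 7 = 7
STORE_FAST r → r=7
LOAD_FAST i → push 2
LOAD_CONST → push 1
BINARY_OP + → 2 + 1 = 3
STORE_FAST i → i=3
LOAD_FAST i → push 3
LOAD_CONST → push 3
COMPARE_OP bool(<) → 3 vs 3 = False
POP_JUMP_IF_FALSE → pop False; jump
LOAD_FAST r → push 7
RETURN_VALUE → return 7.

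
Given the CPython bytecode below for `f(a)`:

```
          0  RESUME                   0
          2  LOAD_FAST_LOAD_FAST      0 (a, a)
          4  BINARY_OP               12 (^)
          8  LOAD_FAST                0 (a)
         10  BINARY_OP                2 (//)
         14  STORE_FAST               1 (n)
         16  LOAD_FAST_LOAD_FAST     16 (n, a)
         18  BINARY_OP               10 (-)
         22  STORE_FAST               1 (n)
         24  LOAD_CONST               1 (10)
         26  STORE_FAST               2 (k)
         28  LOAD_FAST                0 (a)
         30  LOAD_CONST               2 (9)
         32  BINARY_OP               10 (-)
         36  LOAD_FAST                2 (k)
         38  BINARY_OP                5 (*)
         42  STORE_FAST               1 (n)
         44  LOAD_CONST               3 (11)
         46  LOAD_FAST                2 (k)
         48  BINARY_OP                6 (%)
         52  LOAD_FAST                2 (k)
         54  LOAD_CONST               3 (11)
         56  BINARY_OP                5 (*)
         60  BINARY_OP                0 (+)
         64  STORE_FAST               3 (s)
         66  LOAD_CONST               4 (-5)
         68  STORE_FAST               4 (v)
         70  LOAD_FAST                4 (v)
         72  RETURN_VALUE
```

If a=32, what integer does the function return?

LOAD_FAST_LOAD_FAST a,a → push 32,32. Stack: [32, 32]
BINARY_OP ^ → 32 ^ 32 = 0. Stack: [0]
LOAD_FAST a → push 32. Stack: [0, 32]
BINARY_OP // → 0 // 32 = 0. Stack: [0]
STORE_FAST n → n=0. Stack: []
LOAD_FAST_LOAD_FAST n,a → push 0,32. Stack: [0, 32]
BINARY_OP - → 0 - 32 = -32. Stack: [-32]
STORE_FAST n → n=-32. Stack: []
LOAD_CONST → push 10. Stack: [10]
STORE_FAST k → k=10. Stack: []
LOAD_FAST a → push 32. Stack: [32]
LOAD_CONST → push 9. Stack: [32, 9]
BINARY_OP - → 32 - 9 = 23. Stack: [23]
LOAD_FAST k → push 10. Stack: [23, 10]
BINARY_OP * → 23 * 10 = 230. Stack: [230]
STORE_FAST n → n=230. Stack: []
LOAD_CONST → push 11. Stack: [11]
LOAD_FAST k → push 10. Stack: [11, 10]
BINARY_OP % → 11 % 10 = 1. Stack: [1]
LOAD_FAST k → push 10. Stack: [1, 10]
LOAD_CONST → push 11. Stack: [1, 10, 11]
BINARY_OP * → 10 * 11 = 110. Stack: [1, 110]
BINARY_OP + → 1 + 110 = 111. Stack: [111]
STORE_FAST s → s=111. Stack: []
LOAD_CONST → push -5. Stack: [-5]
STORE_FAST v → v=-5. Stack: []
LOAD_FAST v → push -5. Stack: [-5]
RETURN_VALUE → return -5.

-5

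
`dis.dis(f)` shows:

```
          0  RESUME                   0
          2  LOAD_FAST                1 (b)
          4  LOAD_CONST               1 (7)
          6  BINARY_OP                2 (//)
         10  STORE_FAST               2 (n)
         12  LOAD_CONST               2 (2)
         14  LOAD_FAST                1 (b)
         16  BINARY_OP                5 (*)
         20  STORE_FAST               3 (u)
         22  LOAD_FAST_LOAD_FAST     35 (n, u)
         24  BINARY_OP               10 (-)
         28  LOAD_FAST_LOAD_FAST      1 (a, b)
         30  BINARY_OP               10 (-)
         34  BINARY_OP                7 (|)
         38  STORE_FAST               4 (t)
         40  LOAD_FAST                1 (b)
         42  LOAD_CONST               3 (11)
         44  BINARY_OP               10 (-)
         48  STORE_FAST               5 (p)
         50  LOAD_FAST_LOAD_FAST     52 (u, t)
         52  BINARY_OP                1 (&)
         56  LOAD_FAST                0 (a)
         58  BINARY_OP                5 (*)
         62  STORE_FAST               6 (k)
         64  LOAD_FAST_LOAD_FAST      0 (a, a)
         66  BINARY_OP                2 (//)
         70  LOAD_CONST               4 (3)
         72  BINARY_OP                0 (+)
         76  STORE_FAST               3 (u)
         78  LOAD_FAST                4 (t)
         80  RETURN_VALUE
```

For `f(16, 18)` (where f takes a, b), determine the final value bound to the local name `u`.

LOAD_FAST b → push 18. Stack: [18]
LOAD_CONST → push 7. Stack: [18, 7]
BINARY_OP // → 18 // 7 = 2. Stack: [2]
STORE_FAST n → n=2. Stack: []
LOAD_CONST → push 2. Stack: [2]
LOAD_FAST b → push 18. Stack: [2, 18]
BINARY_OP * → 2 * 18 = 36. Stack: [36]
STORE_FAST u → u=36. Stack: []
LOAD_FAST_LOAD_FAST n,u → push 2,36. Stack: [2, 36]
BINARY_OP - → 2 - 36 = -34. Stack: [-34]
LOAD_FAST_LOAD_FAST a,b → push 16,18. Stack: [-34, 16, 18]
BINARY_OP - → 16 - 18 = -2. Stack: [-34, -2]
BINARY_OP | → -34 | -2 = -2. Stack: [-2]
STORE_FAST t → t=-2. Stack: []
LOAD_FAST b → push 18. Stack: [18]
LOAD_CONST → push 11. Stack: [18, 11]
BINARY_OP - → 18 - 11 = 7. Stack: [7]
STORE_FAST p → p=7. Stack: []
LOAD_FAST_LOAD_FAST u,t → push 36,-2. Stack: [36, -2]
BINARY_OP & → 36 & -2 = 36. Stack: [36]
LOAD_FAST a → push 16. Stack: [36, 16]
BINARY_OP * → 36 * 16 = 576. Stack: [576]
STORE_FAST k → k=576. Stack: []
LOAD_FAST_LOAD_FAST a,a → push 16,16. Stack: [16, 16]
BINARY_OP // → 16 // 16 = 1. Stack: [1]
LOAD_CONST → push 3. Stack: [1, 3]
BINARY_OP + → 1 + 3 = 4. Stack: [4]
STORE_FAST u → u=4. Stack: []
LOAD_FAST t → push -2. Stack: [-2]
RETURN_VALUE → return -2.

4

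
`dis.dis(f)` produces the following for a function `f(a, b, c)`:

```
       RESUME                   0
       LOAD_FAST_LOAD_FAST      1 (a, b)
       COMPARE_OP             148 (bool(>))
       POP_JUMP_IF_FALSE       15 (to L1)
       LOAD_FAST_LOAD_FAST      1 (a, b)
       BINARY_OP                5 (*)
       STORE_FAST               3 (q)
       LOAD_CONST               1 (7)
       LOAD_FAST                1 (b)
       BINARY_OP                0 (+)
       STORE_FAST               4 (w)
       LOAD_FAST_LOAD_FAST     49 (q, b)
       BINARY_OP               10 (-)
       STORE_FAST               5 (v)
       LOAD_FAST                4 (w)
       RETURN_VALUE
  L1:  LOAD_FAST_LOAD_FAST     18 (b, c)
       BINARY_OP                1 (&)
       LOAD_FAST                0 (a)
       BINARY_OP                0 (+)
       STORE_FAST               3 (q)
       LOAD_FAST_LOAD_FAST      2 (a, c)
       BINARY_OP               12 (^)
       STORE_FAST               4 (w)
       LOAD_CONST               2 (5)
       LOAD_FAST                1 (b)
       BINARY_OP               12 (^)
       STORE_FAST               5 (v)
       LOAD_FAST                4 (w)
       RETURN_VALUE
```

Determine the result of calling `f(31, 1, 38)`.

LOAD_FAST_LOAD_FAST a,b → push 31,1. Stack: [31, 1]
COMPARE_OP bool(>) → 31 vs 1 = True. Stack: [True]
POP_JUMP_IF_FALSE → pop True; no jump. Stack: []
LOAD_FAST_LOAD_FAST a,b → push 31,1. Stack: [31, 1]
BINARY_OP * → 31 * 1 = 31. Stack: [31]
STORE_FAST q → q=31. Stack: []
LOAD_CONST → push 7. Stack: [7]
LOAD_FAST b → push 1. Stack: [7, 1]
BINARY_OP + → 7 + 1 = 8. Stack: [8]
STORE_FAST w → w=8. Stack: []
LOAD_FAST_LOAD_FAST q,b → push 31,1. Stack: [31, 1]
BINARY_OP - → 31 - 1 = 30. Stack: [30]
STORE_FAST v → v=30. Stack: []
LOAD_FAST w → push 8. Stack: [8]
RETURN_VALUE → return 8.

8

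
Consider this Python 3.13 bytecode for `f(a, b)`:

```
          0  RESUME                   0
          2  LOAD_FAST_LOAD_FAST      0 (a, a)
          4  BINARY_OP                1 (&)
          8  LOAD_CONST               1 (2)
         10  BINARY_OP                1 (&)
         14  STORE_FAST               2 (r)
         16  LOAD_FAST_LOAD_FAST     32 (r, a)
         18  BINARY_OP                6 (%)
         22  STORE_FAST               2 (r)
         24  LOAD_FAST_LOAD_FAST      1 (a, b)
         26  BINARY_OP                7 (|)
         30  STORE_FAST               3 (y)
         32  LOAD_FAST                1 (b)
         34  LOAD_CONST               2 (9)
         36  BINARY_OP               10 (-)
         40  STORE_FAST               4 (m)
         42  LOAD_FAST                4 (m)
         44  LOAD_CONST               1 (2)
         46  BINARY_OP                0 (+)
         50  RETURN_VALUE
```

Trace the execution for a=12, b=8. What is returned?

1

LOAD_FAST_LOAD_FAST a,a → push 12,12. Stack: [12, 12]
BINARY_OP & → 12 & 12 = 12. Stack: [12]
LOAD_CONST → push 2. Stack: [12, 2]
BINARY_OP & → 12 & 2 = 0. Stack: [0]
STORE_FAST r → r=0. Stack: []
LOAD_FAST_LOAD_FAST r,a → push 0,12. Stack: [0, 12]
BINARY_OP % → 0 % 12 = 0. Stack: [0]
STORE_FAST r → r=0. Stack: []
LOAD_FAST_LOAD_FAST a,b → push 12,8. Stack: [12, 8]
BINARY_OP | → 12 | 8 = 12. Stack: [12]
STORE_FAST y → y=12. Stack: []
LOAD_FAST b → push 8. Stack: [8]
LOAD_CONST → push 9. Stack: [8, 9]
BINARY_OP - → 8 - 9 = -1. Stack: [-1]
STORE_FAST m → m=-1. Stack: []
LOAD_FAST m → push -1. Stack: [-1]
LOAD_CONST → push 2. Stack: [-1, 2]
BINARY_OP + → -1 + 2 = 1. Stack: [1]
RETURN_VALUE → return 1.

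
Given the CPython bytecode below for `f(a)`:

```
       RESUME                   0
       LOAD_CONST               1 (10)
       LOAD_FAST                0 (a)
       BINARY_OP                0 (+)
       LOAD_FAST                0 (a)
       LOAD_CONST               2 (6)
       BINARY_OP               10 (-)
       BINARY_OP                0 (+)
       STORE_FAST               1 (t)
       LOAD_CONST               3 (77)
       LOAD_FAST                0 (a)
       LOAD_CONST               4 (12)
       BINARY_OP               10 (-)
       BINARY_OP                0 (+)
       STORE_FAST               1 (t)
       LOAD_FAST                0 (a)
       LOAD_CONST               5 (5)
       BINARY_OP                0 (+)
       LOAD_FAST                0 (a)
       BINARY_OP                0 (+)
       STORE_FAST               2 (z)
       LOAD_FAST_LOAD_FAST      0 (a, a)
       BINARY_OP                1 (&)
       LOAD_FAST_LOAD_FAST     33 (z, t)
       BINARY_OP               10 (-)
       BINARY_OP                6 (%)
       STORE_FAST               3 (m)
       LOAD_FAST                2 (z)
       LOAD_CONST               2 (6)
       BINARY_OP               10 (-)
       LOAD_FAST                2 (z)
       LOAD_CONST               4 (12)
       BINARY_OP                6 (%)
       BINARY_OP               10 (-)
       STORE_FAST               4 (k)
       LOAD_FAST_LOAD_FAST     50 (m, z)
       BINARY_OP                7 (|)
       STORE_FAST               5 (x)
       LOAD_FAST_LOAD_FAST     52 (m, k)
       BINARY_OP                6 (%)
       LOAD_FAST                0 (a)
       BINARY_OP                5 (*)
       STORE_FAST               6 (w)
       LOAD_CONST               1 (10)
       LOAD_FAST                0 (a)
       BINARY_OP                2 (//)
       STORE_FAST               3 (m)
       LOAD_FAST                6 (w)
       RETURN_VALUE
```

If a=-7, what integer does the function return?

LOAD_CONST → push 10. Stack: [10]
LOAD_FAST a → push -7. Stack: [10, -7]
BINARY_OP + → 10 + -7 = 3. Stack: [3]
LOAD_FAST a → push -7. Stack: [3, -7]
LOAD_CONST → push 6. Stack: [3, -7, 6]
BINARY_OP - → -7 - 6 = -13. Stack: [3, -13]
BINARY_OP + → 3 + -13 = -10. Stack: [-10]
STORE_FAST t → t=-10. Stack: []
LOAD_CONST → push 77. Stack: [77]
LOAD_FAST a → push -7. Stack: [77, -7]
LOAD_CONST → push 12. Stack: [77, -7, 12]
BINARY_OP - → -7 - 12 = -19. Stack: [77, -19]
BINARY_OP + → 77 + -19 = 58. Stack: [58]
STORE_FAST t → t=58. Stack: []
LOAD_FAST a → push -7. Stack: [-7]
LOAD_CONST → push 5. Stack: [-7, 5]
BINARY_OP + → -7 + 5 = -2. Stack: [-2]
LOAD_FAST a → push -7. Stack: [-2, -7]
BINARY_OP + → -2 + -7 = -9. Stack: [-9]
STORE_FAST z → z=-9. Stack: []
LOAD_FAST_LOAD_FAST a,a → push -7,-7. Stack: [-7, -7]
BINARY_OP & → -7 & -7 = -7. Stack: [-7]
LOAD_FAST_LOAD_FAST z,t → push -9,58. Stack: [-7, -9, 58]
BINARY_OP - → -9 - 58 = -67. Stack: [-7, -67]
BINARY_OP % → -7 % -67 = -7. Stack: [-7]
STORE_FAST m → m=-7. Stack: []
LOAD_FAST z → push -9. Stack: [-9]
LOAD_CONST → push 6. Stack: [-9, 6]
BINARY_OP - → -9 - 6 = -15. Stack: [-15]
LOAD_FAST z → push -9. Stack: [-15, -9]
LOAD_CONST → push 12. Stack: [-15, -9, 12]
BINARY_OP % → -9 % 12 = 3. Stack: [-15, 3]
BINARY_OP - → -15 - 3 = -18. Stack: [-18]
STORE_FAST k → k=-18. Stack: []
LOAD_FAST_LOAD_FAST m,z → push -7,-9. Stack: [-7, -9]
BINARY_OP | → -7 | -9 = -1. Stack: [-1]
STORE_FAST x → x=-1. Stack: []
LOAD_FAST_LOAD_FAST m,k → push -7,-18. Stack: [-7, -18]
BINARY_OP % → -7 % -18 = -7. Stack: [-7]
LOAD_FAST a → push -7. Stack: [-7, -7]
BINARY_OP * → -7 * -7 = 49. Stack: [49]
STORE_FAST w → w=49. Stack: []
LOAD_CONST → push 10. Stack: [10]
LOAD_FAST a → push -7. Stack: [10, -7]
BINARY_OP // → 10 // -7 = -2. Stack: [-2]
STORE_FAST m → m=-2. Stack: []
LOAD_FAST w → push 49. Stack: [49]
RETURN_VALUE → return 49.

49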